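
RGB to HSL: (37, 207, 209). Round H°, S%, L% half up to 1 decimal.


Normalize: R'=37/255≈0.1451, G'=207/255≈0.8118, B'=209/255≈0.8196
Max=209/255, Min=37/255, Δ=Max-Min=172/255
L = (Max+Min)/2 = (209+37)/510 = 246/510 = 0.48235… → L = 48.2%
L ≤ 0.5 → S = Δ/(Max+Min) = 172/(209+37) = 172/246 = 0.69918… → S = 69.9%
(the 1/255 factors cancel in S and H, so raw channel differences can be used)
Max is B' → H = 60 × ((R-G)/Δ + 4) = 60 × ((37-207)/172 + 4)
  -170/172 + 4 = -0.9883… + 4 = 3.0116…
  H = 60 × 3.0116… = 180.697…° → H = 180.7°
= HSL(180.7°, 69.9%, 48.2%)


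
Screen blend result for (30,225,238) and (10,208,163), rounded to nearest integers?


Screen: C = 255 - (255-A)×(255-B)/255, rounded to nearest integer
R: 255 - (255-30)×(255-10)/255 = 255 - 55125/255 ≈ 255 - 216.176 = 38.824 → 39
G: 255 - (255-225)×(255-208)/255 = 255 - 1410/255 ≈ 255 - 5.529 = 249.471 → 249
B: 255 - (255-238)×(255-163)/255 = 255 - 1564/255 ≈ 255 - 6.133 = 248.867 → 249
= RGB(39, 249, 249)


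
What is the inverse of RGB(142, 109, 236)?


Invert: (255-R, 255-G, 255-B)
R: 255-142 = 113
G: 255-109 = 146
B: 255-236 = 19
= RGB(113, 146, 19)


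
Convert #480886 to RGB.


48 → 72 (R)
08 → 8 (G)
86 → 134 (B)
= RGB(72, 8, 134)


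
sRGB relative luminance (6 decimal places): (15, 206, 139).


Linearize each channel (sRGB transfer function): c = v/255; c_lin = c/12.92 if c ≤ 0.04045, else ((c+0.055)/1.055)^2.4
  R: 15/255 ≈ 0.058824 > 0.04045 → ((0.058824+0.055)/1.055)^2.4 ≈ 0.004777
  G: 206/255 ≈ 0.807843 > 0.04045 → ((0.807843+0.055)/1.055)^2.4 ≈ 0.617207
  B: 139/255 ≈ 0.545098 > 0.04045 → ((0.545098+0.055)/1.055)^2.4 ≈ 0.258183
R_lin = 0.004777, G_lin = 0.617207, B_lin = 0.258183
L = 0.2126×R + 0.7152×G + 0.0722×B
L = 0.2126×0.004777 + 0.7152×0.617207 + 0.0722×0.258183
L ≈ 0.461083


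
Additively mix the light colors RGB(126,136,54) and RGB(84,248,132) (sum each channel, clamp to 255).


Additive: each channel = min(255, C₁+C₂)
R: 126+84 = 210 → 210
G: 136+248 = 384 → 255
B: 54+132 = 186 → 186
= RGB(210, 255, 186)


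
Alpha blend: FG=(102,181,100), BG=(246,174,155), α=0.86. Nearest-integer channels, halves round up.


C = α×F + (1-α)×B, with 1-α = 0.14
R: 0.86×102 + 0.14×246 = 87.72 + 34.44 = 122.16 → 122
G: 0.86×181 + 0.14×174 = 155.66 + 24.36 = 180.02 → 180
B: 0.86×100 + 0.14×155 = 86.00 + 21.70 = 107.70 → 108
= RGB(122, 180, 108)


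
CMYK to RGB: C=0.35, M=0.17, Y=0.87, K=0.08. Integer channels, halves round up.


R = 255 × (1-C) × (1-K) = 255 × 0.65 × 0.92 = 152.49 → 152
G = 255 × (1-M) × (1-K) = 255 × 0.83 × 0.92 = 194.718 → 195
B = 255 × (1-Y) × (1-K) = 255 × 0.13 × 0.92 = 30.498 → 30
= RGB(152, 195, 30)


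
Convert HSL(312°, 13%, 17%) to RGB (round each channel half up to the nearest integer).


H=312°, S=0.13, L=0.17
C = (1-|2L-1|)×S = (1-|-0.66|)×0.13 = 0.0442
H' = H/60 = 312/60 ≈ 5.2000; X = C×(1-|H' mod 2 - 1|) = 0.03536
m = L - C/2 = 0.17 - 0.0221 = 0.1479
Sector ⌊H'⌋ = 5 → (R',G',B') = (0.0442, 0.0, 0.03536)
RGB = ((R'+m)×255, (G'+m)×255, (B'+m)×255) = (48.9855, 37.7145, 46.7313)
Round half up → RGB(49, 38, 47)


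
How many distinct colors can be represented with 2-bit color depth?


Colors = 2^bits = 2^2
= 4 colors


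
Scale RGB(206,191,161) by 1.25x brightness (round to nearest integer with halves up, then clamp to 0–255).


Multiply each channel by 1.25, round half up, clamp to [0, 255]
R: 206×1.25 = 257.5 → round → 258 → clamp → 255
G: 191×1.25 = 238.75 → round → 239
B: 161×1.25 = 201.25 → round → 201
= RGB(255, 239, 201)


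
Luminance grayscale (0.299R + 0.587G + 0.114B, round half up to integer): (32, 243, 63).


Gray = 0.299×R + 0.587×G + 0.114×B
Gray = 0.299×32 + 0.587×243 + 0.114×63
Gray = 9.568 + 142.641 + 7.182
Gray = 159.391 → round half up → 159
Gray = 159


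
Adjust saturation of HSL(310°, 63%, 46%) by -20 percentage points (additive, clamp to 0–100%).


Original S = 63%
Adjustment = -20 percentage points
New S = 63 + (-20) = 43
Clamp to [0, 100] → 43
= HSL(310°, 43%, 46%)


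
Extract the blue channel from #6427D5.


Color: #6427D5
R = 64 = 100
G = 27 = 39
B = D5 = 213
Blue = 213


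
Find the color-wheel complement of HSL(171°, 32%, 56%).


Complement = opposite side of color wheel = hue + 180°
H' = (171 + 180) mod 360 = 351°
S and L unchanged.
= HSL(351°, 32%, 56%)


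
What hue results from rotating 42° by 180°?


New hue = (H + rotation) mod 360
New hue = (42 + 180) mod 360
= 222 mod 360
= 222°


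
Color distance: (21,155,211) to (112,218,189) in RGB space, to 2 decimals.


d = √[(R₁-R₂)² + (G₁-G₂)² + (B₁-B₂)²]
d = √[(21-112)² + (155-218)² + (211-189)²]
d = √[8281 + 3969 + 484]
d = √12734
d ≈ 112.85


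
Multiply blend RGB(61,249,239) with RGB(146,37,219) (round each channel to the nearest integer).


Multiply: C = A×B/255, rounded to nearest integer
R: 61×146/255 = 8906/255 ≈ 34.925 → 35
G: 249×37/255 = 9213/255 ≈ 36.129 → 36
B: 239×219/255 = 52341/255 ≈ 205.259 → 205
= RGB(35, 36, 205)


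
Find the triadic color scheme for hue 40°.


Triadic: equally spaced at 120° intervals
H1 = 40°
H2 = (40 + 120) mod 360 = 160°
H3 = (40 + 240) mod 360 = 280°
Triadic = 40°, 160°, 280°


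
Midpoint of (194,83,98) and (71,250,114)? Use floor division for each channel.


Midpoint: each channel = ⌊(C₁+C₂)/2⌋
R: ⌊(194+71)/2⌋ = 132
G: ⌊(83+250)/2⌋ = 166
B: ⌊(98+114)/2⌋ = 106
= RGB(132, 166, 106)


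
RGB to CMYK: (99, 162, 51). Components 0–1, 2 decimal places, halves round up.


R'=99/255≈0.3882, G'=162/255≈0.6353, B'=51/255≈0.2000
K = 1 - max(R',G',B') = 1 - 162/255 = 93/255 = 0.36470… → 0.36
(1-R'-K)/(1-K) simplifies to (max-R)/max with max = 162:
C = (162-99)/162 = 63/162 = 0.38888… → 0.39
M = (162-162)/162 = 0/162 = 0 → 0.00
Y = (162-51)/162 = 111/162 = 0.68518… → 0.69
= CMYK(0.39, 0.00, 0.69, 0.36)


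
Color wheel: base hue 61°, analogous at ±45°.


Base hue: 61°
Left analog: (61 - 45) mod 360 = 16°
Right analog: (61 + 45) mod 360 = 106°
Analogous hues = 16° and 106°


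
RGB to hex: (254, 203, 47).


R = 254 → FE (hex)
G = 203 → CB (hex)
B = 47 → 2F (hex)
Hex = #FECB2F


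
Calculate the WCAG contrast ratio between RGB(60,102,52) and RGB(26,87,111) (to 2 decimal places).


Linearize each sRGB channel c=v/255: c/12.92 if c ≤ 0.04045 else ((c+0.055)/1.055)^2.4
L = 0.2126×R_lin + 0.7152×G_lin + 0.0722×B_lin
Color 1 (60,102,52):
  R=60: 60/255≈0.2353 > 0.04045 → ((0.2353+0.055)/1.055)^2.4 ≈ 0.04519
  G=102: 102/255≈0.4000 > 0.04045 → ((0.4000+0.055)/1.055)^2.4 ≈ 0.13287
  B=52: 52/255≈0.2039 > 0.04045 → ((0.2039+0.055)/1.055)^2.4 ≈ 0.03434
  L1 = 0.2126×0.04519 + 0.7152×0.13287 + 0.0722×0.03434 ≈ 0.10711
Color 2 (26,87,111):
  R=26: 26/255≈0.1020 > 0.04045 → ((0.1020+0.055)/1.055)^2.4 ≈ 0.01033
  G=87: 87/255≈0.3412 > 0.04045 → ((0.3412+0.055)/1.055)^2.4 ≈ 0.09531
  B=111: 111/255≈0.4353 > 0.04045 → ((0.4353+0.055)/1.055)^2.4 ≈ 0.15896
  L2 = 0.2126×0.01033 + 0.7152×0.09531 + 0.0722×0.15896 ≈ 0.08184
Lighter = 0.10711, Darker = 0.08184
Ratio = (L_lighter + 0.05) / (L_darker + 0.05)
Ratio = (0.10711 + 0.05) / (0.08184 + 0.05) = 0.15711 / 0.13184 ≈ 1.1917
Ratio ≈ 1.19:1


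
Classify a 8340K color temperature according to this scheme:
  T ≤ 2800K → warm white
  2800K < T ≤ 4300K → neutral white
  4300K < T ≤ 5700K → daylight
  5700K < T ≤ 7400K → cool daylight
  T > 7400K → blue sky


Temperature: 8340K
8340K > 7400K → blue sky
Classification: blue sky


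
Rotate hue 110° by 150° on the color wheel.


New hue = (H + rotation) mod 360
New hue = (110 + 150) mod 360
= 260 mod 360
= 260°


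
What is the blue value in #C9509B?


Color: #C9509B
R = C9 = 201
G = 50 = 80
B = 9B = 155
Blue = 155


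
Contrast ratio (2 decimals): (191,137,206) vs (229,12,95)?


Linearize each sRGB channel c=v/255: c/12.92 if c ≤ 0.04045 else ((c+0.055)/1.055)^2.4
L = 0.2126×R_lin + 0.7152×G_lin + 0.0722×B_lin
Color 1 (191,137,206):
  R=191: 191/255≈0.7490 > 0.04045 → ((0.7490+0.055)/1.055)^2.4 ≈ 0.52100
  G=137: 137/255≈0.5373 > 0.04045 → ((0.5373+0.055)/1.055)^2.4 ≈ 0.25016
  B=206: 206/255≈0.8078 > 0.04045 → ((0.8078+0.055)/1.055)^2.4 ≈ 0.61721
  L1 = 0.2126×0.52100 + 0.7152×0.25016 + 0.0722×0.61721 ≈ 0.33424
Color 2 (229,12,95):
  R=229: 229/255≈0.8980 > 0.04045 → ((0.8980+0.055)/1.055)^2.4 ≈ 0.78354
  G=12: 12/255≈0.0471 > 0.04045 → ((0.0471+0.055)/1.055)^2.4 ≈ 0.00368
  B=95: 95/255≈0.3725 > 0.04045 → ((0.3725+0.055)/1.055)^2.4 ≈ 0.11444
  L2 = 0.2126×0.78354 + 0.7152×0.00368 + 0.0722×0.11444 ≈ 0.17747
Lighter = 0.33424, Darker = 0.17747
Ratio = (L_lighter + 0.05) / (L_darker + 0.05)
Ratio = (0.33424 + 0.05) / (0.17747 + 0.05) = 0.38424 / 0.22747 ≈ 1.6892
Ratio ≈ 1.69:1


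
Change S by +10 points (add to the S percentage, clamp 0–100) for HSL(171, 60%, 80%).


Original S = 60%
Adjustment = +10 percentage points
New S = 60 + (10) = 70
Clamp to [0, 100] → 70
= HSL(171°, 70%, 80%)


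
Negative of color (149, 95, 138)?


Invert: (255-R, 255-G, 255-B)
R: 255-149 = 106
G: 255-95 = 160
B: 255-138 = 117
= RGB(106, 160, 117)


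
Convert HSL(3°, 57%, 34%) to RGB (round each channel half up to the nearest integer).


H=3°, S=0.57, L=0.34
C = (1-|2L-1|)×S = (1-|-0.32|)×0.57 = 0.3876
H' = H/60 = 3/60 ≈ 0.0500; X = C×(1-|H' mod 2 - 1|) = 0.01938
m = L - C/2 = 0.34 - 0.1938 = 0.1462
Sector ⌊H'⌋ = 0 → (R',G',B') = (0.3876, 0.01938, 0.0)
RGB = ((R'+m)×255, (G'+m)×255, (B'+m)×255) = (136.119, 42.2229, 37.281)
Round half up → RGB(136, 42, 37)


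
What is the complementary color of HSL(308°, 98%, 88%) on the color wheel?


Complement = opposite side of color wheel = hue + 180°
H' = (308 + 180) mod 360 = 128°
S and L unchanged.
= HSL(128°, 98%, 88%)


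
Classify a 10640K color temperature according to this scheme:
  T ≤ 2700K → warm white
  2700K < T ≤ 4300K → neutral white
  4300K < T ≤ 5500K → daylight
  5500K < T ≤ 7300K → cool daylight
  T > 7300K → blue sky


Temperature: 10640K
10640K > 7300K → blue sky
Classification: blue sky


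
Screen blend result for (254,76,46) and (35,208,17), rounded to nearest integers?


Screen: C = 255 - (255-A)×(255-B)/255, rounded to nearest integer
R: 255 - (255-254)×(255-35)/255 = 255 - 220/255 ≈ 255 - 0.863 = 254.137 → 254
G: 255 - (255-76)×(255-208)/255 = 255 - 8413/255 ≈ 255 - 32.992 = 222.008 → 222
B: 255 - (255-46)×(255-17)/255 = 255 - 49742/255 ≈ 255 - 195.067 = 59.933 → 60
= RGB(254, 222, 60)


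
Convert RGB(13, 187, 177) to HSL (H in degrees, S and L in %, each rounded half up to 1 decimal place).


Normalize: R'=13/255≈0.0510, G'=187/255≈0.7333, B'=177/255≈0.6941
Max=187/255, Min=13/255, Δ=Max-Min=174/255
L = (Max+Min)/2 = (187+13)/510 = 200/510 = 0.39215… → L = 39.2%
L ≤ 0.5 → S = Δ/(Max+Min) = 174/(187+13) = 174/200 = 0.87 → S = 87.0%
(the 1/255 factors cancel in S and H, so raw channel differences can be used)
Max is G' → H = 60 × ((B-R)/Δ + 2) = 60 × ((177-13)/174 + 2)
  164/174 + 2 = 0.9425… + 2 = 2.9425…
  H = 60 × 2.9425… = 176.551…° → H = 176.6°
= HSL(176.6°, 87.0%, 39.2%)


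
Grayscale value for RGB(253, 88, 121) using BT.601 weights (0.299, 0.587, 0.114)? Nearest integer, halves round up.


Gray = 0.299×R + 0.587×G + 0.114×B
Gray = 0.299×253 + 0.587×88 + 0.114×121
Gray = 75.647 + 51.656 + 13.794
Gray = 141.097 → round half up → 141
Gray = 141


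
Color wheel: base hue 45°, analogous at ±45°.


Base hue: 45°
Left analog: (45 - 45) mod 360 = 0°
Right analog: (45 + 45) mod 360 = 90°
Analogous hues = 0° and 90°


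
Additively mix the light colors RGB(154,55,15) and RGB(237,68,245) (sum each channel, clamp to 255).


Additive: each channel = min(255, C₁+C₂)
R: 154+237 = 391 → 255
G: 55+68 = 123 → 123
B: 15+245 = 260 → 255
= RGB(255, 123, 255)


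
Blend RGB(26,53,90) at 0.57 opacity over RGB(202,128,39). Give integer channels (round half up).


C = α×F + (1-α)×B, with 1-α = 0.43
R: 0.57×26 + 0.43×202 = 14.82 + 86.86 = 101.68 → 102
G: 0.57×53 + 0.43×128 = 30.21 + 55.04 = 85.25 → 85
B: 0.57×90 + 0.43×39 = 51.30 + 16.77 = 68.07 → 68
= RGB(102, 85, 68)


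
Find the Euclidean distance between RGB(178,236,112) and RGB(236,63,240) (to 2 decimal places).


d = √[(R₁-R₂)² + (G₁-G₂)² + (B₁-B₂)²]
d = √[(178-236)² + (236-63)² + (112-240)²]
d = √[3364 + 29929 + 16384]
d = √49677
d ≈ 222.88


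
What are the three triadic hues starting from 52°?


Triadic: equally spaced at 120° intervals
H1 = 52°
H2 = (52 + 120) mod 360 = 172°
H3 = (52 + 240) mod 360 = 292°
Triadic = 52°, 172°, 292°


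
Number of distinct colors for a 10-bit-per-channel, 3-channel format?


Total bits = 10 bits/channel × 3 channels = 30 bits
Distinct colors = 2^30
= 1,073,741,824 colors


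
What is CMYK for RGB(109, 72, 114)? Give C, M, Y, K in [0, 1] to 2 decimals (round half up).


R'=109/255≈0.4275, G'=72/255≈0.2824, B'=114/255≈0.4471
K = 1 - max(R',G',B') = 1 - 114/255 = 141/255 = 0.55294… → 0.55
(1-R'-K)/(1-K) simplifies to (max-R)/max with max = 114:
C = (114-109)/114 = 5/114 = 0.04385… → 0.04
M = (114-72)/114 = 42/114 = 0.36842… → 0.37
Y = (114-114)/114 = 0/114 = 0 → 0.00
= CMYK(0.04, 0.37, 0.00, 0.55)


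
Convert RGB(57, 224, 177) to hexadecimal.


R = 57 → 39 (hex)
G = 224 → E0 (hex)
B = 177 → B1 (hex)
Hex = #39E0B1


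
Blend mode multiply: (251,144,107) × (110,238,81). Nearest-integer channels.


Multiply: C = A×B/255, rounded to nearest integer
R: 251×110/255 = 27610/255 ≈ 108.275 → 108
G: 144×238/255 = 34272/255 ≈ 134.400 → 134
B: 107×81/255 = 8667/255 ≈ 33.988 → 34
= RGB(108, 134, 34)


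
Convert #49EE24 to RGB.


49 → 73 (R)
EE → 238 (G)
24 → 36 (B)
= RGB(73, 238, 36)


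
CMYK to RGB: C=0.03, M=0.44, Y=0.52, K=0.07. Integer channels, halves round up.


R = 255 × (1-C) × (1-K) = 255 × 0.97 × 0.93 = 230.0355 → 230
G = 255 × (1-M) × (1-K) = 255 × 0.56 × 0.93 = 132.804 → 133
B = 255 × (1-Y) × (1-K) = 255 × 0.48 × 0.93 = 113.832 → 114
= RGB(230, 133, 114)


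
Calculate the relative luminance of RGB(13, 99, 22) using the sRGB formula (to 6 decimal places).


Linearize each channel (sRGB transfer function): c = v/255; c_lin = c/12.92 if c ≤ 0.04045, else ((c+0.055)/1.055)^2.4
  R: 13/255 ≈ 0.050980 > 0.04045 → ((0.050980+0.055)/1.055)^2.4 ≈ 0.004025
  G: 99/255 ≈ 0.388235 > 0.04045 → ((0.388235+0.055)/1.055)^2.4 ≈ 0.124772
  B: 22/255 ≈ 0.086275 > 0.04045 → ((0.086275+0.055)/1.055)^2.4 ≈ 0.008023
R_lin = 0.004025, G_lin = 0.124772, B_lin = 0.008023
L = 0.2126×R + 0.7152×G + 0.0722×B
L = 0.2126×0.004025 + 0.7152×0.124772 + 0.0722×0.008023
L ≈ 0.090672


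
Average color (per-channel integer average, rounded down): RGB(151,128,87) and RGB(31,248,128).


Midpoint: each channel = ⌊(C₁+C₂)/2⌋
R: ⌊(151+31)/2⌋ = 91
G: ⌊(128+248)/2⌋ = 188
B: ⌊(87+128)/2⌋ = 107
= RGB(91, 188, 107)


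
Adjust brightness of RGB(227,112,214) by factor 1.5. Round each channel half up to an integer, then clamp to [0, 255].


Multiply each channel by 1.5, round half up, clamp to [0, 255]
R: 227×1.5 = 340.5 → round → 341 → clamp → 255
G: 112×1.5 = 168
B: 214×1.5 = 321 → clamp → 255
= RGB(255, 168, 255)


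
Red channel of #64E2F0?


Color: #64E2F0
R = 64 = 100
G = E2 = 226
B = F0 = 240
Red = 100


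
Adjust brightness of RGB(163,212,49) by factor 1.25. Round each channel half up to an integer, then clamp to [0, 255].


Multiply each channel by 1.25, round half up, clamp to [0, 255]
R: 163×1.25 = 203.75 → round → 204
G: 212×1.25 = 265 → clamp → 255
B: 49×1.25 = 61.25 → round → 61
= RGB(204, 255, 61)


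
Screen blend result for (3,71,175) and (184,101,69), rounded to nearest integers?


Screen: C = 255 - (255-A)×(255-B)/255, rounded to nearest integer
R: 255 - (255-3)×(255-184)/255 = 255 - 17892/255 ≈ 255 - 70.165 = 184.835 → 185
G: 255 - (255-71)×(255-101)/255 = 255 - 28336/255 ≈ 255 - 111.122 = 143.878 → 144
B: 255 - (255-175)×(255-69)/255 = 255 - 14880/255 ≈ 255 - 58.353 = 196.647 → 197
= RGB(185, 144, 197)


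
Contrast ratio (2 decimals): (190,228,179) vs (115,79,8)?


Linearize each sRGB channel c=v/255: c/12.92 if c ≤ 0.04045 else ((c+0.055)/1.055)^2.4
L = 0.2126×R_lin + 0.7152×G_lin + 0.0722×B_lin
Color 1 (190,228,179):
  R=190: 190/255≈0.7451 > 0.04045 → ((0.7451+0.055)/1.055)^2.4 ≈ 0.51492
  G=228: 228/255≈0.8941 > 0.04045 → ((0.8941+0.055)/1.055)^2.4 ≈ 0.77582
  B=179: 179/255≈0.7020 > 0.04045 → ((0.7020+0.055)/1.055)^2.4 ≈ 0.45079
  L1 = 0.2126×0.51492 + 0.7152×0.77582 + 0.0722×0.45079 ≈ 0.69689
Color 2 (115,79,8):
  R=115: 115/255≈0.4510 > 0.04045 → ((0.4510+0.055)/1.055)^2.4 ≈ 0.17144
  G=79: 79/255≈0.3098 > 0.04045 → ((0.3098+0.055)/1.055)^2.4 ≈ 0.07819
  B=8: 8/255≈0.0314 ≤ 0.04045 → 0.0314/12.92 ≈ 0.00243
  L2 = 0.2126×0.17144 + 0.7152×0.07819 + 0.0722×0.00243 ≈ 0.09254
Lighter = 0.69689, Darker = 0.09254
Ratio = (L_lighter + 0.05) / (L_darker + 0.05)
Ratio = (0.69689 + 0.05) / (0.09254 + 0.05) = 0.74689 / 0.14254 ≈ 5.2397
Ratio ≈ 5.24:1


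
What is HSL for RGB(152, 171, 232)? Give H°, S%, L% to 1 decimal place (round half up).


Normalize: R'=152/255≈0.5961, G'=171/255≈0.6706, B'=232/255≈0.9098
Max=232/255, Min=152/255, Δ=Max-Min=80/255
L = (Max+Min)/2 = (232+152)/510 = 384/510 = 0.75294… → L = 75.3%
L > 0.5 → S = Δ/(2-Max-Min) = 80/(510-232-152) = 80/126 = 0.63492… → S = 63.5%
(the 1/255 factors cancel in S and H, so raw channel differences can be used)
Max is B' → H = 60 × ((R-G)/Δ + 4) = 60 × ((152-171)/80 + 4)
  -19/80 + 4 = -0.2375 + 4 = 3.7625
  H = 60 × 3.7625 = 225.75° → H = 225.8°
= HSL(225.8°, 63.5%, 75.3%)


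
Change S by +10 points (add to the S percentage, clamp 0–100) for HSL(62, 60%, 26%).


Original S = 60%
Adjustment = +10 percentage points
New S = 60 + (10) = 70
Clamp to [0, 100] → 70
= HSL(62°, 70%, 26%)


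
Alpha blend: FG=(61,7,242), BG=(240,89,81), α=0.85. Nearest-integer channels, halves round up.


C = α×F + (1-α)×B, with 1-α = 0.15
R: 0.85×61 + 0.15×240 = 51.85 + 36.00 = 87.85 → 88
G: 0.85×7 + 0.15×89 = 5.95 + 13.35 = 19.30 → 19
B: 0.85×242 + 0.15×81 = 205.70 + 12.15 = 217.85 → 218
= RGB(88, 19, 218)


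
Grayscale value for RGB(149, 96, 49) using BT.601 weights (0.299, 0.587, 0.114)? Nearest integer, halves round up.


Gray = 0.299×R + 0.587×G + 0.114×B
Gray = 0.299×149 + 0.587×96 + 0.114×49
Gray = 44.551 + 56.352 + 5.586
Gray = 106.489 → round half up → 106
Gray = 106


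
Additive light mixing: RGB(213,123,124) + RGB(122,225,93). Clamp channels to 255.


Additive: each channel = min(255, C₁+C₂)
R: 213+122 = 335 → 255
G: 123+225 = 348 → 255
B: 124+93 = 217 → 217
= RGB(255, 255, 217)


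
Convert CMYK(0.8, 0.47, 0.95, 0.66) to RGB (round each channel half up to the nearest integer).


R = 255 × (1-C) × (1-K) = 255 × 0.20 × 0.34 = 17.34 → 17
G = 255 × (1-M) × (1-K) = 255 × 0.53 × 0.34 = 45.951 → 46
B = 255 × (1-Y) × (1-K) = 255 × 0.05 × 0.34 = 4.335 → 4
= RGB(17, 46, 4)


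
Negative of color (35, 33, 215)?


Invert: (255-R, 255-G, 255-B)
R: 255-35 = 220
G: 255-33 = 222
B: 255-215 = 40
= RGB(220, 222, 40)


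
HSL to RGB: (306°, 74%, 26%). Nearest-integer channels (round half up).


H=306°, S=0.74, L=0.26
C = (1-|2L-1|)×S = (1-|-0.48|)×0.74 = 0.3848
H' = H/60 = 306/60 ≈ 5.1000; X = C×(1-|H' mod 2 - 1|) = 0.34632
m = L - C/2 = 0.26 - 0.1924 = 0.0676
Sector ⌊H'⌋ = 5 → (R',G',B') = (0.3848, 0.0, 0.34632)
RGB = ((R'+m)×255, (G'+m)×255, (B'+m)×255) = (115.362, 17.238, 105.5496)
Round half up → RGB(115, 17, 106)


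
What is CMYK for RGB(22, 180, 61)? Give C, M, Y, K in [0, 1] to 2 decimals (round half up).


R'=22/255≈0.0863, G'=180/255≈0.7059, B'=61/255≈0.2392
K = 1 - max(R',G',B') = 1 - 180/255 = 75/255 = 0.29411… → 0.29
(1-R'-K)/(1-K) simplifies to (max-R)/max with max = 180:
C = (180-22)/180 = 158/180 = 0.87777… → 0.88
M = (180-180)/180 = 0/180 = 0 → 0.00
Y = (180-61)/180 = 119/180 = 0.66111… → 0.66
= CMYK(0.88, 0.00, 0.66, 0.29)


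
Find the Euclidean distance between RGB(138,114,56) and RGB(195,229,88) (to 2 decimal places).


d = √[(R₁-R₂)² + (G₁-G₂)² + (B₁-B₂)²]
d = √[(138-195)² + (114-229)² + (56-88)²]
d = √[3249 + 13225 + 1024]
d = √17498
d ≈ 132.28


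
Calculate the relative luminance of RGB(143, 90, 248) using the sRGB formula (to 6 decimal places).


Linearize each channel (sRGB transfer function): c = v/255; c_lin = c/12.92 if c ≤ 0.04045, else ((c+0.055)/1.055)^2.4
  R: 143/255 ≈ 0.560784 > 0.04045 → ((0.560784+0.055)/1.055)^2.4 ≈ 0.274677
  G: 90/255 ≈ 0.352941 > 0.04045 → ((0.352941+0.055)/1.055)^2.4 ≈ 0.102242
  B: 248/255 ≈ 0.972549 > 0.04045 → ((0.972549+0.055)/1.055)^2.4 ≈ 0.938686
R_lin = 0.274677, G_lin = 0.102242, B_lin = 0.938686
L = 0.2126×R + 0.7152×G + 0.0722×B
L = 0.2126×0.274677 + 0.7152×0.102242 + 0.0722×0.938686
L ≈ 0.199293


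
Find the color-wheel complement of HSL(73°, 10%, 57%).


Complement = opposite side of color wheel = hue + 180°
H' = (73 + 180) mod 360 = 253°
S and L unchanged.
= HSL(253°, 10%, 57%)


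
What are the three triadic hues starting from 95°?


Triadic: equally spaced at 120° intervals
H1 = 95°
H2 = (95 + 120) mod 360 = 215°
H3 = (95 + 240) mod 360 = 335°
Triadic = 95°, 215°, 335°


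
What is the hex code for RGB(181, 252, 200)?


R = 181 → B5 (hex)
G = 252 → FC (hex)
B = 200 → C8 (hex)
Hex = #B5FCC8


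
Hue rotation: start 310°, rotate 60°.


New hue = (H + rotation) mod 360
New hue = (310 + 60) mod 360
= 370 mod 360
= 10°


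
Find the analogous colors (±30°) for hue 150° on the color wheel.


Base hue: 150°
Left analog: (150 - 30) mod 360 = 120°
Right analog: (150 + 30) mod 360 = 180°
Analogous hues = 120° and 180°


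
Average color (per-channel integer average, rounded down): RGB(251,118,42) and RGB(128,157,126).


Midpoint: each channel = ⌊(C₁+C₂)/2⌋
R: ⌊(251+128)/2⌋ = 189
G: ⌊(118+157)/2⌋ = 137
B: ⌊(42+126)/2⌋ = 84
= RGB(189, 137, 84)


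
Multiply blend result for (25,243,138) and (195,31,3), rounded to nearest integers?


Multiply: C = A×B/255, rounded to nearest integer
R: 25×195/255 = 4875/255 ≈ 19.118 → 19
G: 243×31/255 = 7533/255 ≈ 29.541 → 30
B: 138×3/255 = 414/255 ≈ 1.624 → 2
= RGB(19, 30, 2)


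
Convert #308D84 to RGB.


30 → 48 (R)
8D → 141 (G)
84 → 132 (B)
= RGB(48, 141, 132)


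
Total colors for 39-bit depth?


Colors = 2^bits = 2^39
= 549,755,813,888 colors


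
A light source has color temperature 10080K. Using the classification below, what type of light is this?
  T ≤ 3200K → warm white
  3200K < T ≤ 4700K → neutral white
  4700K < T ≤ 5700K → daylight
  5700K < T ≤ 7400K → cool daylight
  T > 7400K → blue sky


Temperature: 10080K
10080K > 7400K → blue sky
Classification: blue sky


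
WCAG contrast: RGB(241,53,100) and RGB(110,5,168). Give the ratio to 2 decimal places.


Linearize each sRGB channel c=v/255: c/12.92 if c ≤ 0.04045 else ((c+0.055)/1.055)^2.4
L = 0.2126×R_lin + 0.7152×G_lin + 0.0722×B_lin
Color 1 (241,53,100):
  R=241: 241/255≈0.9451 > 0.04045 → ((0.9451+0.055)/1.055)^2.4 ≈ 0.87962
  G=53: 53/255≈0.2078 > 0.04045 → ((0.2078+0.055)/1.055)^2.4 ≈ 0.03560
  B=100: 100/255≈0.3922 > 0.04045 → ((0.3922+0.055)/1.055)^2.4 ≈ 0.12744
  L1 = 0.2126×0.87962 + 0.7152×0.03560 + 0.0722×0.12744 ≈ 0.22167
Color 2 (110,5,168):
  R=110: 110/255≈0.4314 > 0.04045 → ((0.4314+0.055)/1.055)^2.4 ≈ 0.15593
  G=5: 5/255≈0.0196 ≤ 0.04045 → 0.0196/12.92 ≈ 0.00152
  B=168: 168/255≈0.6588 > 0.04045 → ((0.6588+0.055)/1.055)^2.4 ≈ 0.39157
  L2 = 0.2126×0.15593 + 0.7152×0.00152 + 0.0722×0.39157 ≈ 0.06251
Lighter = 0.22167, Darker = 0.06251
Ratio = (L_lighter + 0.05) / (L_darker + 0.05)
Ratio = (0.22167 + 0.05) / (0.06251 + 0.05) = 0.27167 / 0.11251 ≈ 2.4147
Ratio ≈ 2.41:1


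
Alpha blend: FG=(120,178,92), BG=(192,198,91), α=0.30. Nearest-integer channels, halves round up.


C = α×F + (1-α)×B, with 1-α = 0.70
R: 0.30×120 + 0.70×192 = 36.00 + 134.40 = 170.40 → 170
G: 0.30×178 + 0.70×198 = 53.40 + 138.60 = 192.00 → 192
B: 0.30×92 + 0.70×91 = 27.60 + 63.70 = 91.30 → 91
= RGB(170, 192, 91)


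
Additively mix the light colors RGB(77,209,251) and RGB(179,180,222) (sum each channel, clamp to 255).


Additive: each channel = min(255, C₁+C₂)
R: 77+179 = 256 → 255
G: 209+180 = 389 → 255
B: 251+222 = 473 → 255
= RGB(255, 255, 255)


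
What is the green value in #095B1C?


Color: #095B1C
R = 09 = 9
G = 5B = 91
B = 1C = 28
Green = 91


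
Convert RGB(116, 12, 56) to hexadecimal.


R = 116 → 74 (hex)
G = 12 → 0C (hex)
B = 56 → 38 (hex)
Hex = #740C38


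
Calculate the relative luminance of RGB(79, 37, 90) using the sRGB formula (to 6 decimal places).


Linearize each channel (sRGB transfer function): c = v/255; c_lin = c/12.92 if c ≤ 0.04045, else ((c+0.055)/1.055)^2.4
  R: 79/255 ≈ 0.309804 > 0.04045 → ((0.309804+0.055)/1.055)^2.4 ≈ 0.078187
  G: 37/255 ≈ 0.145098 > 0.04045 → ((0.145098+0.055)/1.055)^2.4 ≈ 0.018500
  B: 90/255 ≈ 0.352941 > 0.04045 → ((0.352941+0.055)/1.055)^2.4 ≈ 0.102242
R_lin = 0.078187, G_lin = 0.018500, B_lin = 0.102242
L = 0.2126×R + 0.7152×G + 0.0722×B
L = 0.2126×0.078187 + 0.7152×0.018500 + 0.0722×0.102242
L ≈ 0.037236


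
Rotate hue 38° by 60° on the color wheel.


New hue = (H + rotation) mod 360
New hue = (38 + 60) mod 360
= 98 mod 360
= 98°


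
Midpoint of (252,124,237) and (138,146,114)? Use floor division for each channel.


Midpoint: each channel = ⌊(C₁+C₂)/2⌋
R: ⌊(252+138)/2⌋ = 195
G: ⌊(124+146)/2⌋ = 135
B: ⌊(237+114)/2⌋ = 175
= RGB(195, 135, 175)


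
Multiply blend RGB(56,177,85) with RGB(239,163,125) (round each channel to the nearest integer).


Multiply: C = A×B/255, rounded to nearest integer
R: 56×239/255 = 13384/255 ≈ 52.486 → 52
G: 177×163/255 = 28851/255 ≈ 113.141 → 113
B: 85×125/255 = 10625/255 ≈ 41.667 → 42
= RGB(52, 113, 42)


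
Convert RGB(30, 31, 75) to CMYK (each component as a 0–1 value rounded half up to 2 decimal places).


R'=30/255≈0.1176, G'=31/255≈0.1216, B'=75/255≈0.2941
K = 1 - max(R',G',B') = 1 - 75/255 = 180/255 = 0.70588… → 0.71
(1-R'-K)/(1-K) simplifies to (max-R)/max with max = 75:
C = (75-30)/75 = 45/75 = 0.6 → 0.60
M = (75-31)/75 = 44/75 = 0.58666… → 0.59
Y = (75-75)/75 = 0/75 = 0 → 0.00
= CMYK(0.60, 0.59, 0.00, 0.71)


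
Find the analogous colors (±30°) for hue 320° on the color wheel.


Base hue: 320°
Left analog: (320 - 30) mod 360 = 290°
Right analog: (320 + 30) mod 360 = 350°
Analogous hues = 290° and 350°


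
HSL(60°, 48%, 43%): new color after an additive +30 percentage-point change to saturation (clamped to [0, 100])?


Original S = 48%
Adjustment = +30 percentage points
New S = 48 + (30) = 78
Clamp to [0, 100] → 78
= HSL(60°, 78%, 43%)


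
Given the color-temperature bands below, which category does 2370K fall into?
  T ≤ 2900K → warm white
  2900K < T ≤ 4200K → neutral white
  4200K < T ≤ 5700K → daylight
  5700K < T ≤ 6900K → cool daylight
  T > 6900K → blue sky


Temperature: 2370K
2370K ≤ 2900K → warm white
Classification: warm white


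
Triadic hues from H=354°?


Triadic: equally spaced at 120° intervals
H1 = 354°
H2 = (354 + 120) mod 360 = 114°
H3 = (354 + 240) mod 360 = 234°
Triadic = 354°, 114°, 234°


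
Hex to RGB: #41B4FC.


41 → 65 (R)
B4 → 180 (G)
FC → 252 (B)
= RGB(65, 180, 252)


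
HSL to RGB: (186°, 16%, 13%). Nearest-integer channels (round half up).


H=186°, S=0.16, L=0.13
C = (1-|2L-1|)×S = (1-|-0.74|)×0.16 = 0.0416
H' = H/60 = 186/60 ≈ 3.1000; X = C×(1-|H' mod 2 - 1|) = 0.03744
m = L - C/2 = 0.13 - 0.0208 = 0.1092
Sector ⌊H'⌋ = 3 → (R',G',B') = (0.0, 0.03744, 0.0416)
RGB = ((R'+m)×255, (G'+m)×255, (B'+m)×255) = (27.846, 37.3932, 38.454)
Round half up → RGB(28, 37, 38)


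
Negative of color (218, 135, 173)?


Invert: (255-R, 255-G, 255-B)
R: 255-218 = 37
G: 255-135 = 120
B: 255-173 = 82
= RGB(37, 120, 82)


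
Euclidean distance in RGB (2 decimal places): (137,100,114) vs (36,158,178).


d = √[(R₁-R₂)² + (G₁-G₂)² + (B₁-B₂)²]
d = √[(137-36)² + (100-158)² + (114-178)²]
d = √[10201 + 3364 + 4096]
d = √17661
d ≈ 132.89


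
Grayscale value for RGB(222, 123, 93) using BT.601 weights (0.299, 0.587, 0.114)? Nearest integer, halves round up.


Gray = 0.299×R + 0.587×G + 0.114×B
Gray = 0.299×222 + 0.587×123 + 0.114×93
Gray = 66.378 + 72.201 + 10.602
Gray = 149.181 → round half up → 149
Gray = 149


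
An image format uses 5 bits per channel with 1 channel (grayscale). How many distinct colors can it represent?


Total bits = 5 bits/channel × 1 channels = 5 bits
Distinct colors = 2^5
= 32 colors


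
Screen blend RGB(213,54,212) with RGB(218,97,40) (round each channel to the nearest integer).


Screen: C = 255 - (255-A)×(255-B)/255, rounded to nearest integer
R: 255 - (255-213)×(255-218)/255 = 255 - 1554/255 ≈ 255 - 6.094 = 248.906 → 249
G: 255 - (255-54)×(255-97)/255 = 255 - 31758/255 ≈ 255 - 124.541 = 130.459 → 130
B: 255 - (255-212)×(255-40)/255 = 255 - 9245/255 ≈ 255 - 36.255 = 218.745 → 219
= RGB(249, 130, 219)


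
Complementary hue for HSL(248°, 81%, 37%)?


Complement = opposite side of color wheel = hue + 180°
H' = (248 + 180) mod 360 = 68°
S and L unchanged.
= HSL(68°, 81%, 37%)


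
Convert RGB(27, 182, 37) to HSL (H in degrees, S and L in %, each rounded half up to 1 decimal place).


Normalize: R'=27/255≈0.1059, G'=182/255≈0.7137, B'=37/255≈0.1451
Max=182/255, Min=27/255, Δ=Max-Min=155/255
L = (Max+Min)/2 = (182+27)/510 = 209/510 = 0.40980… → L = 41.0%
L ≤ 0.5 → S = Δ/(Max+Min) = 155/(182+27) = 155/209 = 0.74162… → S = 74.2%
(the 1/255 factors cancel in S and H, so raw channel differences can be used)
Max is G' → H = 60 × ((B-R)/Δ + 2) = 60 × ((37-27)/155 + 2)
  10/155 + 2 = 0.0645… + 2 = 2.0645…
  H = 60 × 2.0645… = 123.870…° → H = 123.9°
= HSL(123.9°, 74.2%, 41.0%)


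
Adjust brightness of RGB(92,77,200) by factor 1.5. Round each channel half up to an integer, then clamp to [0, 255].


Multiply each channel by 1.5, round half up, clamp to [0, 255]
R: 92×1.5 = 138
G: 77×1.5 = 115.5 → round → 116
B: 200×1.5 = 300 → clamp → 255
= RGB(138, 116, 255)


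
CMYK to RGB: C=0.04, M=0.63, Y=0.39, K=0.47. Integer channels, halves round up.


R = 255 × (1-C) × (1-K) = 255 × 0.96 × 0.53 = 129.744 → 130
G = 255 × (1-M) × (1-K) = 255 × 0.37 × 0.53 = 50.0055 → 50
B = 255 × (1-Y) × (1-K) = 255 × 0.61 × 0.53 = 82.4415 → 82
= RGB(130, 50, 82)


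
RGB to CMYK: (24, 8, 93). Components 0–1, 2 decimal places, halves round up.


R'=24/255≈0.0941, G'=8/255≈0.0314, B'=93/255≈0.3647
K = 1 - max(R',G',B') = 1 - 93/255 = 162/255 = 0.63529… → 0.64
(1-R'-K)/(1-K) simplifies to (max-R)/max with max = 93:
C = (93-24)/93 = 69/93 = 0.74193… → 0.74
M = (93-8)/93 = 85/93 = 0.91397… → 0.91
Y = (93-93)/93 = 0/93 = 0 → 0.00
= CMYK(0.74, 0.91, 0.00, 0.64)


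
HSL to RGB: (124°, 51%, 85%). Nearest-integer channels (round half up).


H=124°, S=0.51, L=0.85
C = (1-|2L-1|)×S = (1-|0.70|)×0.51 = 0.153
H' = H/60 = 124/60 ≈ 2.0667; X = C×(1-|H' mod 2 - 1|) = 0.0102
m = L - C/2 = 0.85 - 0.0765 = 0.7735
Sector ⌊H'⌋ = 2 → (R',G',B') = (0.0, 0.153, 0.0102)
RGB = ((R'+m)×255, (G'+m)×255, (B'+m)×255) = (197.2425, 236.2575, 199.8435)
Round half up → RGB(197, 236, 200)


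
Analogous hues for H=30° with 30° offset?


Base hue: 30°
Left analog: (30 - 30) mod 360 = 0°
Right analog: (30 + 30) mod 360 = 60°
Analogous hues = 0° and 60°


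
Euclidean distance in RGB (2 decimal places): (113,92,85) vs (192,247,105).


d = √[(R₁-R₂)² + (G₁-G₂)² + (B₁-B₂)²]
d = √[(113-192)² + (92-247)² + (85-105)²]
d = √[6241 + 24025 + 400]
d = √30666
d ≈ 175.12


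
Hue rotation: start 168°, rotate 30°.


New hue = (H + rotation) mod 360
New hue = (168 + 30) mod 360
= 198 mod 360
= 198°


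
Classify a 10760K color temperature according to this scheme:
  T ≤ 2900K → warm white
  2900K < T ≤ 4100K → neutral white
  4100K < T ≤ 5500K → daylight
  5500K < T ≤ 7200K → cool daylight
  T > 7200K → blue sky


Temperature: 10760K
10760K > 7200K → blue sky
Classification: blue sky


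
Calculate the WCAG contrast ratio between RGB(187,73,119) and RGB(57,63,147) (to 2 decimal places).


Linearize each sRGB channel c=v/255: c/12.92 if c ≤ 0.04045 else ((c+0.055)/1.055)^2.4
L = 0.2126×R_lin + 0.7152×G_lin + 0.0722×B_lin
Color 1 (187,73,119):
  R=187: 187/255≈0.7333 > 0.04045 → ((0.7333+0.055)/1.055)^2.4 ≈ 0.49693
  G=73: 73/255≈0.2863 > 0.04045 → ((0.2863+0.055)/1.055)^2.4 ≈ 0.06663
  B=119: 119/255≈0.4667 > 0.04045 → ((0.4667+0.055)/1.055)^2.4 ≈ 0.18447
  L1 = 0.2126×0.49693 + 0.7152×0.06663 + 0.0722×0.18447 ≈ 0.16662
Color 2 (57,63,147):
  R=57: 57/255≈0.2235 > 0.04045 → ((0.2235+0.055)/1.055)^2.4 ≈ 0.04092
  G=63: 63/255≈0.2471 > 0.04045 → ((0.2471+0.055)/1.055)^2.4 ≈ 0.04971
  B=147: 147/255≈0.5765 > 0.04045 → ((0.5765+0.055)/1.055)^2.4 ≈ 0.29177
  L2 = 0.2126×0.04092 + 0.7152×0.04971 + 0.0722×0.29177 ≈ 0.06531
Lighter = 0.16662, Darker = 0.06531
Ratio = (L_lighter + 0.05) / (L_darker + 0.05)
Ratio = (0.16662 + 0.05) / (0.06531 + 0.05) = 0.21662 / 0.11531 ≈ 1.8785
Ratio ≈ 1.88:1


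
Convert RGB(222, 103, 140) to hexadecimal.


R = 222 → DE (hex)
G = 103 → 67 (hex)
B = 140 → 8C (hex)
Hex = #DE678C


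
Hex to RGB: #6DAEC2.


6D → 109 (R)
AE → 174 (G)
C2 → 194 (B)
= RGB(109, 174, 194)


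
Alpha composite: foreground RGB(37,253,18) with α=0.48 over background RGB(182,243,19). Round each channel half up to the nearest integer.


C = α×F + (1-α)×B, with 1-α = 0.52
R: 0.48×37 + 0.52×182 = 17.76 + 94.64 = 112.40 → 112
G: 0.48×253 + 0.52×243 = 121.44 + 126.36 = 247.80 → 248
B: 0.48×18 + 0.52×19 = 8.64 + 9.88 = 18.52 → 19
= RGB(112, 248, 19)


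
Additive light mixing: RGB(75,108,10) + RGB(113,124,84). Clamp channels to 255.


Additive: each channel = min(255, C₁+C₂)
R: 75+113 = 188 → 188
G: 108+124 = 232 → 232
B: 10+84 = 94 → 94
= RGB(188, 232, 94)


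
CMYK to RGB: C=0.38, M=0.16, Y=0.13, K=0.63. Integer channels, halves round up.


R = 255 × (1-C) × (1-K) = 255 × 0.62 × 0.37 = 58.497 → 58
G = 255 × (1-M) × (1-K) = 255 × 0.84 × 0.37 = 79.254 → 79
B = 255 × (1-Y) × (1-K) = 255 × 0.87 × 0.37 = 82.0845 → 82
= RGB(58, 79, 82)


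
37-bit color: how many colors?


Colors = 2^bits = 2^37
= 137,438,953,472 colors


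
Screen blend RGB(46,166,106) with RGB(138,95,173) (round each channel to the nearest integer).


Screen: C = 255 - (255-A)×(255-B)/255, rounded to nearest integer
R: 255 - (255-46)×(255-138)/255 = 255 - 24453/255 ≈ 255 - 95.894 = 159.106 → 159
G: 255 - (255-166)×(255-95)/255 = 255 - 14240/255 ≈ 255 - 55.843 = 199.157 → 199
B: 255 - (255-106)×(255-173)/255 = 255 - 12218/255 ≈ 255 - 47.914 = 207.086 → 207
= RGB(159, 199, 207)


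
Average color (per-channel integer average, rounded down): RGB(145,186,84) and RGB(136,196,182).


Midpoint: each channel = ⌊(C₁+C₂)/2⌋
R: ⌊(145+136)/2⌋ = 140
G: ⌊(186+196)/2⌋ = 191
B: ⌊(84+182)/2⌋ = 133
= RGB(140, 191, 133)


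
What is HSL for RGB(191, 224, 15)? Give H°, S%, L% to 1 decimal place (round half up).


Normalize: R'=191/255≈0.7490, G'=224/255≈0.8784, B'=15/255≈0.0588
Max=224/255, Min=15/255, Δ=Max-Min=209/255
L = (Max+Min)/2 = (224+15)/510 = 239/510 = 0.46862… → L = 46.9%
L ≤ 0.5 → S = Δ/(Max+Min) = 209/(224+15) = 209/239 = 0.87447… → S = 87.4%
(the 1/255 factors cancel in S and H, so raw channel differences can be used)
Max is G' → H = 60 × ((B-R)/Δ + 2) = 60 × ((15-191)/209 + 2)
  -176/209 + 2 = -0.8421… + 2 = 1.1578…
  H = 60 × 1.1578… = 69.473…° → H = 69.5°
= HSL(69.5°, 87.4%, 46.9%)


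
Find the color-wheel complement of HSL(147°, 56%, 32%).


Complement = opposite side of color wheel = hue + 180°
H' = (147 + 180) mod 360 = 327°
S and L unchanged.
= HSL(327°, 56%, 32%)


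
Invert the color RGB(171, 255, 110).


Invert: (255-R, 255-G, 255-B)
R: 255-171 = 84
G: 255-255 = 0
B: 255-110 = 145
= RGB(84, 0, 145)


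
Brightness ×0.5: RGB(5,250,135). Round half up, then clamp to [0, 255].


Multiply each channel by 0.5, round half up, clamp to [0, 255]
R: 5×0.5 = 2.5 → round → 3
G: 250×0.5 = 125
B: 135×0.5 = 67.5 → round → 68
= RGB(3, 125, 68)


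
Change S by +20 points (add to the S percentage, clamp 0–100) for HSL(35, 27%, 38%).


Original S = 27%
Adjustment = +20 percentage points
New S = 27 + (20) = 47
Clamp to [0, 100] → 47
= HSL(35°, 47%, 38%)


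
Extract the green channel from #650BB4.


Color: #650BB4
R = 65 = 101
G = 0B = 11
B = B4 = 180
Green = 11


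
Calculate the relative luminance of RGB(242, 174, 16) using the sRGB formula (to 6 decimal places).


Linearize each channel (sRGB transfer function): c = v/255; c_lin = c/12.92 if c ≤ 0.04045, else ((c+0.055)/1.055)^2.4
  R: 242/255 ≈ 0.949020 > 0.04045 → ((0.949020+0.055)/1.055)^2.4 ≈ 0.887923
  G: 174/255 ≈ 0.682353 > 0.04045 → ((0.682353+0.055)/1.055)^2.4 ≈ 0.423268
  B: 16/255 ≈ 0.062745 > 0.04045 → ((0.062745+0.055)/1.055)^2.4 ≈ 0.005182
R_lin = 0.887923, G_lin = 0.423268, B_lin = 0.005182
L = 0.2126×R + 0.7152×G + 0.0722×B
L = 0.2126×0.887923 + 0.7152×0.423268 + 0.0722×0.005182
L ≈ 0.491868


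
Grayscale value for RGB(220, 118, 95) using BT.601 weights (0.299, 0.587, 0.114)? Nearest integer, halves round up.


Gray = 0.299×R + 0.587×G + 0.114×B
Gray = 0.299×220 + 0.587×118 + 0.114×95
Gray = 65.780 + 69.266 + 10.830
Gray = 145.876 → round half up → 146
Gray = 146


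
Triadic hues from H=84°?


Triadic: equally spaced at 120° intervals
H1 = 84°
H2 = (84 + 120) mod 360 = 204°
H3 = (84 + 240) mod 360 = 324°
Triadic = 84°, 204°, 324°


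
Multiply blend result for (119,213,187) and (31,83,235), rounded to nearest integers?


Multiply: C = A×B/255, rounded to nearest integer
R: 119×31/255 = 3689/255 ≈ 14.467 → 14
G: 213×83/255 = 17679/255 ≈ 69.329 → 69
B: 187×235/255 = 43945/255 ≈ 172.333 → 172
= RGB(14, 69, 172)


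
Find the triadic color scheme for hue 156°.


Triadic: equally spaced at 120° intervals
H1 = 156°
H2 = (156 + 120) mod 360 = 276°
H3 = (156 + 240) mod 360 = 36°
Triadic = 156°, 276°, 36°


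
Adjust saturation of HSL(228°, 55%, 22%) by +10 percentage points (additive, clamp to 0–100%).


Original S = 55%
Adjustment = +10 percentage points
New S = 55 + (10) = 65
Clamp to [0, 100] → 65
= HSL(228°, 65%, 22%)


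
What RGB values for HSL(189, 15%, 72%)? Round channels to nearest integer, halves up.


H=189°, S=0.15, L=0.72
C = (1-|2L-1|)×S = (1-|0.44|)×0.15 = 0.084
H' = H/60 = 189/60 ≈ 3.1500; X = C×(1-|H' mod 2 - 1|) = 0.0714
m = L - C/2 = 0.72 - 0.042 = 0.678
Sector ⌊H'⌋ = 3 → (R',G',B') = (0.0, 0.0714, 0.084)
RGB = ((R'+m)×255, (G'+m)×255, (B'+m)×255) = (172.89, 191.097, 194.31)
Round half up → RGB(173, 191, 194)
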